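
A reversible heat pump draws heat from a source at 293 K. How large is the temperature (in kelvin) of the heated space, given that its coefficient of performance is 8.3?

T_H ≈ 333.1 K

COP_HP = T_H/(T_H − T_C) ⇒ T_H = T_C·COP_HP/(COP_HP − 1) = 293.00 × 8.3/(8.3 − 1) = 333.1 K.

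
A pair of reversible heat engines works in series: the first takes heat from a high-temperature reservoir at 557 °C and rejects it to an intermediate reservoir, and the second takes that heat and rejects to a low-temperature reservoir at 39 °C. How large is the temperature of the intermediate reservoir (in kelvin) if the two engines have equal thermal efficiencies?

T_H = 557 °C → 557 + 273.15 = 830.15 K.
T_C = 39 °C → 39 + 273.15 = 312.15 K.
Equal efficiencies require 1 − T_m/T_H = 1 − T_C/T_m, i.e. T_m/T_H = T_C/T_m, so T_m = √(T_H·T_C) = √(830.15 × 312.15) = 509.0 K.

T_m ≈ 509.0 K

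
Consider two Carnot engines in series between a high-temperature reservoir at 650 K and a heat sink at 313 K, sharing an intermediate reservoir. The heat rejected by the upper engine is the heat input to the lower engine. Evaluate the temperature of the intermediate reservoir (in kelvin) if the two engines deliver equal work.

For reversible stages Q_m = Q_H·(T_m/T_H). Setting W₁ = Q_H(1 − T_m/T_H) equal to W₂ = Q_m(1 − T_C/T_m) = Q_H·(T_m − T_C)/T_H gives T_H − T_m = T_m − T_C, so T_m = (T_H + T_C)/2 = (650.00 + 313.00)/2 = 481.5 K.

T_m ≈ 481.5 K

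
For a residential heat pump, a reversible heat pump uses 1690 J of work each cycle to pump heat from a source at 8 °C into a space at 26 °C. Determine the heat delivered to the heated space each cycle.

T_H = 26 °C → 26 + 273.15 = 299.15 K.
T_C = 8 °C → 8 + 273.15 = 281.15 K.
Reversible heating COP: COP_HP = T_H/(T_H − T_C) = 299.15/18.00 = 16.6194.
Q_H = COP_HP · W = 16.6194 × 1690 = 28100 J.

Q_H ≈ 28100 J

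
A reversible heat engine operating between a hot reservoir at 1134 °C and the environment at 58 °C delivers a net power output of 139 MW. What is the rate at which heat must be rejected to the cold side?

T_H = 1134 °C → 1134 + 273.15 = 1407.15 K.
T_C = 58 °C → 58 + 273.15 = 331.15 K.
Carnot efficiency: η = 1 − T_C/T_H = 1 − 331.15/1407.15 = 0.7647.
Since Q_C/Q_H = T_C/T_H and Q_H = W/η, Q_C = W·T_C/(T_H − T_C) = 139 × 331.15/1076.00 = 42.8 MW.

Q̇_C ≈ 42.8 MW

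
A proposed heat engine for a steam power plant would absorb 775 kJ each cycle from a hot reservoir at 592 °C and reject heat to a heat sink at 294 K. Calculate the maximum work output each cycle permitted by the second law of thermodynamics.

T_H = 592 °C → 592 + 273.15 = 865.15 K.
The upper bound on efficiency is η_max = 1 − T_C/T_H = 1 − 294.00/865.15 = 0.6602.
W_max = η_max · Q_H = 0.6602 × 775 = 512 kJ.

W_max ≈ 512 kJ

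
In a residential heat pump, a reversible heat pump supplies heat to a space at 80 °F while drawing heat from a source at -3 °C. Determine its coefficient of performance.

T_H = 80 °F → (80 − 32) × 5/9 = 26.67 °C = 299.82 K.
T_C = -3 °C → -3 + 273.15 = 270.15 K.
The Carnot heat-pump COP is COP_HP = T_H/(T_H − T_C) = 299.82/(299.82 − 270.15) = 10.1.

COP_HP ≈ 10.1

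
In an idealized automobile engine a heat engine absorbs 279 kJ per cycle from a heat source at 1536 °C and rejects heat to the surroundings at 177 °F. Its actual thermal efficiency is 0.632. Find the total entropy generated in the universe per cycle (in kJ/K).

ΔS_univ ≈ 0.136 kJ/K

T_H = 1536 °C → 1536 + 273.15 = 1809.15 K.
T_C = 177 °F → (177 − 32) × 5/9 = 80.56 °C = 353.71 K.
W = η·Q_H = 0.632 × 279 = 176.3 kJ, so Q_C = Q_H − W = 102.7 kJ.
Reservoir entropy changes: ΔS_H = −Q_H/T_H = −279/1809.15 = -0.1542 kJ/K and ΔS_C = +Q_C/T_C = 102.7/353.71 = 0.2903 kJ/K.
ΔS_univ = −Q_H/T_H + Q_C/T_C = 0.136 kJ/K (> 0, since η = 0.632 < η_Carnot = 0.804).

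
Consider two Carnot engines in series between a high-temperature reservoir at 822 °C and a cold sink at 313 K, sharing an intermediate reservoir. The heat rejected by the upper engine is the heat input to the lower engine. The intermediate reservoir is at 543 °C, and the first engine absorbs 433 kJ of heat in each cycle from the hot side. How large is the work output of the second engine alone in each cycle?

T_H = 822 °C → 822 + 273.15 = 1095.15 K.
T_m = 543 °C → 543 + 273.15 = 816.15 K.
Heat entering the second stage: Q_m = Q_H·(T_m/T_H) = 433 × 816.15/1095.15 = 322.7 kJ.
Second-stage efficiency η₂ = 1 − T_C/T_m = 1 − 313.00/816.15 = 0.6165, so W₂ = η₂·Q_m = 198.9 kJ.

W₂ ≈ 198.9 kJ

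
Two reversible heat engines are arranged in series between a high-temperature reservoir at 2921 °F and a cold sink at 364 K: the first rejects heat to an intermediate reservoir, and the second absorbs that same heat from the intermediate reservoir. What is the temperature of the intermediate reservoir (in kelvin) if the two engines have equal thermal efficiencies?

T_H = 2921 °F → (2921 − 32) × 5/9 = 1605.00 °C = 1878.15 K.
Equal efficiencies require 1 − T_m/T_H = 1 − T_C/T_m, i.e. T_m/T_H = T_C/T_m, so T_m = √(T_H·T_C) = √(1878.15 × 364.00) = 827 K.

T_m ≈ 827 K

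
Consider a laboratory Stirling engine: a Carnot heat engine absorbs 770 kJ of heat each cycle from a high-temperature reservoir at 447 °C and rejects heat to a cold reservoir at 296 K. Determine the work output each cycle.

T_H = 447 °C → 447 + 273.15 = 720.15 K.
The Carnot efficiency is η = 1 − T_C/T_H = 1 − 296.00/720.15 = 0.5890.
W = η·Q_H = 0.5890 × 770 = 454 kJ.

W ≈ 454 kJ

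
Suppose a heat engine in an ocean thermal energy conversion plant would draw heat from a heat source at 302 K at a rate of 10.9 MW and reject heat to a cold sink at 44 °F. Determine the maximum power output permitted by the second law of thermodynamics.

Ẇ_max ≈ 0.801 MW

T_C = 44 °F → (44 − 32) × 5/9 = 6.67 °C = 279.82 K.
No engine can exceed the Carnot limit: η_max = 1 − T_C/T_H = 1 − 279.82/302.00 = 0.0735.
W_max = η_max · Q_H = 0.0735 × 10.9 = 0.801 MW.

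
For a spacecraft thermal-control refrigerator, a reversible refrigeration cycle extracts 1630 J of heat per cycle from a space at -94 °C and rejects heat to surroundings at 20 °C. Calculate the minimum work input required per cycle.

T_H = 20 °C → 20 + 273.15 = 293.15 K.
T_C = -94 °C → -94 + 273.15 = 179.15 K.
For a reversible refrigerator, COP_R = T_C/(T_H − T_C) = 179.15/114.00 = 1.5715.
W = Q_C/COP_R = 1630/1.5715 = 1040 J.

W_in ≈ 1040 J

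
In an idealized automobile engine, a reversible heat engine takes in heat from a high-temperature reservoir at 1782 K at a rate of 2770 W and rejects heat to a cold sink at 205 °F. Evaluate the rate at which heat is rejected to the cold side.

Q̇_C ≈ 574 W

T_C = 205 °F → (205 − 32) × 5/9 = 96.11 °C = 369.26 K.
The Carnot efficiency is η = 1 − T_C/T_H = 1 − 369.26/1782.00 = 0.7928.
For a reversible cycle Q_C/Q_H = T_C/T_H, so Q_C = 2770 × 369.26/1782.00 = 574 W.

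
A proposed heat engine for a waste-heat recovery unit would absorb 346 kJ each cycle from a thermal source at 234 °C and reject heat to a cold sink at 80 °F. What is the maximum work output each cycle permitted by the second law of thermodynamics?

W_max ≈ 141.5 kJ

T_H = 234 °C → 234 + 273.15 = 507.15 K.
T_C = 80 °F → (80 − 32) × 5/9 = 26.67 °C = 299.82 K.
By the Carnot theorem, η_max = 1 − T_C/T_H = 1 − 299.82/507.15 = 0.4088.
W_max = η_max · Q_H = 0.4088 × 346 = 141.5 kJ.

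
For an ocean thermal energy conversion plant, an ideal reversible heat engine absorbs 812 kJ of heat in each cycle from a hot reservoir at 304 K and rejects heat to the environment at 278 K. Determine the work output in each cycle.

W ≈ 69.4 kJ

Carnot efficiency: η = 1 − T_C/T_H = 1 − 278.00/304.00 = 0.0855.
W = η·Q_H = 0.0855 × 812 = 69.4 kJ.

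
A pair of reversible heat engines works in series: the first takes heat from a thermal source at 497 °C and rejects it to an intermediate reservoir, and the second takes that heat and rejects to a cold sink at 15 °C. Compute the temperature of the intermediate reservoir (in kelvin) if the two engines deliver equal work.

T_m ≈ 529.1 K

T_H = 497 °C → 497 + 273.15 = 770.15 K.
T_C = 15 °C → 15 + 273.15 = 288.15 K.
For reversible stages Q_m = Q_H·(T_m/T_H). Setting W₁ = Q_H(1 − T_m/T_H) equal to W₂ = Q_m(1 − T_C/T_m) = Q_H·(T_m − T_C)/T_H gives T_H − T_m = T_m − T_C, so T_m = (T_H + T_C)/2 = (770.15 + 288.15)/2 = 529.1 K.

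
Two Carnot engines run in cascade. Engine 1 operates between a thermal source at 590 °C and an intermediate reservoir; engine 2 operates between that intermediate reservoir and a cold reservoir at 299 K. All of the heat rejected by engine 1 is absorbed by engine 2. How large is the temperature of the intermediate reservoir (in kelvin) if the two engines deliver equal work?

T_m ≈ 581.1 K

T_H = 590 °C → 590 + 273.15 = 863.15 K.
For reversible stages Q_m = Q_H·(T_m/T_H). Setting W₁ = Q_H(1 − T_m/T_H) equal to W₂ = Q_m(1 − T_C/T_m) = Q_H·(T_m − T_C)/T_H gives T_H − T_m = T_m − T_C, so T_m = (T_H + T_C)/2 = (863.15 + 299.00)/2 = 581.1 K.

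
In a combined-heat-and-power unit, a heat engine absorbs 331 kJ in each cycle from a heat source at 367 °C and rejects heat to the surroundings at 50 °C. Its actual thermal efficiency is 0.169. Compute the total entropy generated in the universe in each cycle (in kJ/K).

T_H = 367 °C → 367 + 273.15 = 640.15 K.
T_C = 50 °C → 50 + 273.15 = 323.15 K.
W = η·Q_H = 0.169 × 331 = 55.94 kJ, so Q_C = Q_H − W = 275.1 kJ.
Reservoir entropy changes: ΔS_H = −Q_H/T_H = −331/640.15 = -0.5171 kJ/K and ΔS_C = +Q_C/T_C = 275.1/323.15 = 0.8512 kJ/K.
ΔS_univ = −Q_H/T_H + Q_C/T_C = 0.334 kJ/K (> 0, since η = 0.169 < η_Carnot = 0.495).

ΔS_univ ≈ 0.334 kJ/K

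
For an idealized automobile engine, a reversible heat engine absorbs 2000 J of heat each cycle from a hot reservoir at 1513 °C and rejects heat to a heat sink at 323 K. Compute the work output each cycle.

T_H = 1513 °C → 1513 + 273.15 = 1786.15 K.
Since the cycle is reversible, η = 1 − T_C/T_H = 1 − 323.00/1786.15 = 0.8192.
W = η·Q_H = 0.8192 × 2000 = 1638 J.

W ≈ 1638 J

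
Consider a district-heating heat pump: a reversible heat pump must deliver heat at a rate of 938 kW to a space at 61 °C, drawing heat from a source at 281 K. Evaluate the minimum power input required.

Ẇ_in ≈ 149 kW

T_H = 61 °C → 61 + 273.15 = 334.15 K.
COP_HP = T_H/(T_H − T_C) = 334.15/53.15 = 6.2869.
W = Q_H/COP_HP = 938/6.2869 = 149 kW.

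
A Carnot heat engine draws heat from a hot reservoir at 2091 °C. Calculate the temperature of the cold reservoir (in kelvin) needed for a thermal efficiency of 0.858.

T_H = 2091 °C → 2091 + 273.15 = 2364.15 K.
From η = 1 − T_C/T_H, T_C = T_H·(1 − η) = 2364.15 × (1 − 0.858) = 336 K.

T_C ≈ 336 K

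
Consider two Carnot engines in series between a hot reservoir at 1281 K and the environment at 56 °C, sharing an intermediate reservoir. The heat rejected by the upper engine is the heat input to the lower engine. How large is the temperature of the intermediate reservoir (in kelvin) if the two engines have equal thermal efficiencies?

T_C = 56 °C → 56 + 273.15 = 329.15 K.
Equal efficiencies require 1 − T_m/T_H = 1 − T_C/T_m, i.e. T_m/T_H = T_C/T_m, so T_m = √(T_H·T_C) = √(1281.00 × 329.15) = 649 K.

T_m ≈ 649 K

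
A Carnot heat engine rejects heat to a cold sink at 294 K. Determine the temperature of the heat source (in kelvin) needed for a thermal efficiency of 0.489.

From η = 1 − T_C/T_H, solving for T_H gives T_H = T_C/(1 − η) = 294.00/(1 − 0.489) = 575.3 K.

T_H ≈ 575.3 K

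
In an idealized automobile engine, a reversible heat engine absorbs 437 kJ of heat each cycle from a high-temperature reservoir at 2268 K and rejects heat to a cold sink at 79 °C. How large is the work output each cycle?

W ≈ 369 kJ

T_C = 79 °C → 79 + 273.15 = 352.15 K.
The Carnot efficiency is η = 1 − T_C/T_H = 1 − 352.15/2268.00 = 0.8447.
W = η·Q_H = 0.8447 × 437 = 369 kJ.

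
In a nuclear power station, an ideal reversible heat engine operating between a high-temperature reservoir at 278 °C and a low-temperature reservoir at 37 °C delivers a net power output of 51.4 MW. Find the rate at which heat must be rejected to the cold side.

Q̇_C ≈ 66.1 MW

T_H = 278 °C → 278 + 273.15 = 551.15 K.
T_C = 37 °C → 37 + 273.15 = 310.15 K.
Carnot efficiency: η = 1 − T_C/T_H = 1 − 310.15/551.15 = 0.4373.
Since Q_C/Q_H = T_C/T_H and Q_H = W/η, Q_C = W·T_C/(T_H − T_C) = 51.4 × 310.15/241.00 = 66.1 MW.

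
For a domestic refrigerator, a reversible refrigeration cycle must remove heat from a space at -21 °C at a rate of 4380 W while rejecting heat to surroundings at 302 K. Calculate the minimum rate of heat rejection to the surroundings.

T_C = -21 °C → -21 + 273.15 = 252.15 K.
For a reversible cycle Q_H/Q_C = T_H/T_C, so Q_H = Q_C·T_H/T_C = 4380 × 302.00/252.15 = 5246 W.

Q̇_H ≈ 5246 W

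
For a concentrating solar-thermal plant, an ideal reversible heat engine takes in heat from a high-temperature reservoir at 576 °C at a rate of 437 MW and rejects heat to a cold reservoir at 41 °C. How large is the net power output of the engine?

Ẇ ≈ 275.3 MW

T_H = 576 °C → 576 + 273.15 = 849.15 K.
T_C = 41 °C → 41 + 273.15 = 314.15 K.
For a reversible engine, η = 1 − T_C/T_H = 1 − 314.15/849.15 = 0.6300.
W = η·Q_H = 0.6300 × 437 = 275.3 MW.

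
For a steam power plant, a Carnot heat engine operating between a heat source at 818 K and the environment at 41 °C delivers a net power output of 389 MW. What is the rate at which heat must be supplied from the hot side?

T_C = 41 °C → 41 + 273.15 = 314.15 K.
Since the cycle is reversible, η = 1 − T_C/T_H = 1 − 314.15/818.00 = 0.6160.
Q_H = W/η = 389/0.6160 = 632 MW.

Q̇_H ≈ 632 MW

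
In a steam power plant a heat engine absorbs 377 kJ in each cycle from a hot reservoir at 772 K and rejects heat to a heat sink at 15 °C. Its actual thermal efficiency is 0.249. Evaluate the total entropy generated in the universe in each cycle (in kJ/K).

ΔS_univ ≈ 0.494 kJ/K

T_C = 15 °C → 15 + 273.15 = 288.15 K.
W = η·Q_H = 0.249 × 377 = 93.87 kJ, so Q_C = Q_H − W = 283.1 kJ.
Reservoir entropy changes: ΔS_H = −Q_H/T_H = −377/772.00 = -0.4883 kJ/K and ΔS_C = +Q_C/T_C = 283.1/288.15 = 0.9826 kJ/K.
ΔS_univ = −Q_H/T_H + Q_C/T_C = 0.494 kJ/K (> 0, since η = 0.249 < η_Carnot = 0.627).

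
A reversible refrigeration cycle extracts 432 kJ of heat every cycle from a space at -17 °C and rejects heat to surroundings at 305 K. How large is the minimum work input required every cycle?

W_in ≈ 82.4 kJ

T_C = -17 °C → -17 + 273.15 = 256.15 K.
For a reversible refrigerator, COP_R = T_C/(T_H − T_C) = 256.15/48.85 = 5.2436.
W = Q_C/COP_R = 432/5.2436 = 82.4 kJ.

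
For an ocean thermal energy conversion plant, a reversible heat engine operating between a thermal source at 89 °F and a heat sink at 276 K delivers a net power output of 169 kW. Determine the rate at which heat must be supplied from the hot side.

Q̇_H ≈ 1790 kW

T_H = 89 °F → (89 − 32) × 5/9 = 31.67 °C = 304.82 K.
Since the cycle is reversible, η = 1 − T_C/T_H = 1 − 276.00/304.82 = 0.0945.
Q_H = W/η = 169/0.0945 = 1790 kW.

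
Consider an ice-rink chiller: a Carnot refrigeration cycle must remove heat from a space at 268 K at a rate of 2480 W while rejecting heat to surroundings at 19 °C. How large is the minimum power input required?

T_H = 19 °C → 19 + 273.15 = 292.15 K.
For a reversible refrigerator, COP_R = T_C/(T_H − T_C) = 268.00/24.15 = 11.0973.
W = Q_C/COP_R = 2480/11.0973 = 223 W.

Ẇ_in ≈ 223 W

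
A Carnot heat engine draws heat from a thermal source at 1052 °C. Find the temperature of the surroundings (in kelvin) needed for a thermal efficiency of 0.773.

T_H = 1052 °C → 1052 + 273.15 = 1325.15 K.
From η = 1 − T_C/T_H, T_C = T_H·(1 − η) = 1325.15 × (1 − 0.773) = 301 K.

T_C ≈ 301 K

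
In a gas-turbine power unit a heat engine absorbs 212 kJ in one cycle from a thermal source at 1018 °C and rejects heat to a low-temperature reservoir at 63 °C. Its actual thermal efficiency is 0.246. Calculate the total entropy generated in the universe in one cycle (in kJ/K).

ΔS_univ ≈ 0.311 kJ/K

T_H = 1018 °C → 1018 + 273.15 = 1291.15 K.
T_C = 63 °C → 63 + 273.15 = 336.15 K.
W = η·Q_H = 0.246 × 212 = 52.15 kJ, so Q_C = Q_H − W = 159.8 kJ.
Reservoir entropy changes: ΔS_H = −Q_H/T_H = −212/1291.15 = -0.1642 kJ/K and ΔS_C = +Q_C/T_C = 159.8/336.15 = 0.4755 kJ/K.
ΔS_univ = −Q_H/T_H + Q_C/T_C = 0.311 kJ/K (> 0, since η = 0.246 < η_Carnot = 0.740).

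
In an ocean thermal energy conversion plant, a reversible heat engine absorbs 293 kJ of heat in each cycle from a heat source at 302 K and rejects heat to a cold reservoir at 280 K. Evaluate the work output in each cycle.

W ≈ 21.34 kJ

η_rev = 1 − T_C/T_H = 1 − 280.00/302.00 = 0.0728.
W = η·Q_H = 0.0728 × 293 = 21.34 kJ.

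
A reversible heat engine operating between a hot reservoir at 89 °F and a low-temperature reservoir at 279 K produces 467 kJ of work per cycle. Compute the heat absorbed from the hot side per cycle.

T_H = 89 °F → (89 − 32) × 5/9 = 31.67 °C = 304.82 K.
For a reversible engine, η = 1 − T_C/T_H = 1 − 279.00/304.82 = 0.0847.
Q_H = W/η = 467/0.0847 = 5514 kJ.

Q_H ≈ 5514 kJ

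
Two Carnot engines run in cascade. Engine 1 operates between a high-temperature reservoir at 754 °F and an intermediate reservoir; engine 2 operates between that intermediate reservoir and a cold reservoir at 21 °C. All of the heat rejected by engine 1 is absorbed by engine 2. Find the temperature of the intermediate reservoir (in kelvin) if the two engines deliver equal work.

T_H = 754 °F → (754 − 32) × 5/9 = 401.11 °C = 674.26 K.
T_C = 21 °C → 21 + 273.15 = 294.15 K.
For reversible stages Q_m = Q_H·(T_m/T_H). Setting W₁ = Q_H(1 − T_m/T_H) equal to W₂ = Q_m(1 − T_C/T_m) = Q_H·(T_m − T_C)/T_H gives T_H − T_m = T_m − T_C, so T_m = (T_H + T_C)/2 = (674.26 + 294.15)/2 = 484.2 K.

T_m ≈ 484.2 K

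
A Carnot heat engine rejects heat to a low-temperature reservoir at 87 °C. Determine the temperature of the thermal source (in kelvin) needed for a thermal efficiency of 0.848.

T_C = 87 °C → 87 + 273.15 = 360.15 K.
From η = 1 − T_C/T_H, solving for T_H gives T_H = T_C/(1 − η) = 360.15/(1 − 0.848) = 2370 K.

T_H ≈ 2370 K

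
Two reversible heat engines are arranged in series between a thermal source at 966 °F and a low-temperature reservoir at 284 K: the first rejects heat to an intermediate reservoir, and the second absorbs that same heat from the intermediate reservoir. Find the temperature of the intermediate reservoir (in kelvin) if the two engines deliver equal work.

T_m ≈ 538 K

T_H = 966 °F → (966 − 32) × 5/9 = 518.89 °C = 792.04 K.
For reversible stages Q_m = Q_H·(T_m/T_H). Setting W₁ = Q_H(1 − T_m/T_H) equal to W₂ = Q_m(1 − T_C/T_m) = Q_H·(T_m − T_C)/T_H gives T_H − T_m = T_m − T_C, so T_m = (T_H + T_C)/2 = (792.04 + 284.00)/2 = 538 K.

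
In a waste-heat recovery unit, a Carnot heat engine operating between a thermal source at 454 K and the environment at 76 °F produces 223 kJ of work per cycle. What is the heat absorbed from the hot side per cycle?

T_C = 76 °F → (76 − 32) × 5/9 = 24.44 °C = 297.59 K.
Since the cycle is reversible, η = 1 − T_C/T_H = 1 − 297.59/454.00 = 0.3445.
Q_H = W/η = 223/0.3445 = 647 kJ.

Q_H ≈ 647 kJ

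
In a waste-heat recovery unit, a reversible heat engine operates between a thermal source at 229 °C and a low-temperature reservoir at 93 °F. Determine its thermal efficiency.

η ≈ 0.3886

T_H = 229 °C → 229 + 273.15 = 502.15 K.
T_C = 93 °F → (93 − 32) × 5/9 = 33.89 °C = 307.04 K.
For a reversible engine, η = 1 − T_C/T_H = 1 − 307.04/502.15 = 0.3886.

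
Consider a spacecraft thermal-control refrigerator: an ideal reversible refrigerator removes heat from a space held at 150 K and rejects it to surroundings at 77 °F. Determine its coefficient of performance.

COP_R ≈ 1.01

T_H = 77 °F → (77 − 32) × 5/9 = 25.00 °C = 298.15 K.
Carnot COP: COP_R = T_C/(T_H − T_C) = 150.00/(298.15 − 150.00) = 1.01.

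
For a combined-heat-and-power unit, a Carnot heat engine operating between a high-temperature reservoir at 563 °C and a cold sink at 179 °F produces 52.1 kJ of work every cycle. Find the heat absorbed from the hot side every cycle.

T_H = 563 °C → 563 + 273.15 = 836.15 K.
T_C = 179 °F → (179 − 32) × 5/9 = 81.67 °C = 354.82 K.
η_rev = 1 − T_C/T_H = 1 − 354.82/836.15 = 0.5757.
Q_H = W/η = 52.1/0.5757 = 90.5 kJ.

Q_H ≈ 90.5 kJ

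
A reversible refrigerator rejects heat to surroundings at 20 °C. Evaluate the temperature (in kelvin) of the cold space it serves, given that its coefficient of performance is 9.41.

T_H = 20 °C → 20 + 273.15 = 293.15 K.
COP_R = T_C/(T_H − T_C) ⇒ T_C = T_H·COP_R/(1 + COP_R) = 293.15 × 9.41/(1 + 9.41) = 265 K.

T_C ≈ 265 K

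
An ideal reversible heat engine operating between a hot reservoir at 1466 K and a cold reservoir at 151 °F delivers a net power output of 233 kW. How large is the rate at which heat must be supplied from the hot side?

T_C = 151 °F → (151 − 32) × 5/9 = 66.11 °C = 339.26 K.
Since the cycle is reversible, η = 1 − T_C/T_H = 1 − 339.26/1466.00 = 0.7686.
Q_H = W/η = 233/0.7686 = 303 kW.

Q̇_H ≈ 303 kW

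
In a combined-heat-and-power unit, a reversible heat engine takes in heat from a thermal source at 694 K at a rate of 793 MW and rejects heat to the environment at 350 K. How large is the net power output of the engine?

Ẇ ≈ 393 MW

Since the cycle is reversible, η = 1 − T_C/T_H = 1 − 350.00/694.00 = 0.4957.
W = η·Q_H = 0.4957 × 793 = 393 MW.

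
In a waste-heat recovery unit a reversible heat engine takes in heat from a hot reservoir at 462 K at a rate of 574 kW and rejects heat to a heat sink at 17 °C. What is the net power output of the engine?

Ẇ ≈ 213.5 kW

T_C = 17 °C → 17 + 273.15 = 290.15 K.
For a reversible engine, η = 1 − T_C/T_H = 1 − 290.15/462.00 = 0.3720.
W = η·Q_H = 0.3720 × 574 = 213.5 kW.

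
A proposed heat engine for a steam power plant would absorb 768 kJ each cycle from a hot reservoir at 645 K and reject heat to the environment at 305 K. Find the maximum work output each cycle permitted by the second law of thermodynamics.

By the Carnot theorem, η_max = 1 − T_C/T_H = 1 − 305.00/645.00 = 0.5271.
W_max = η_max · Q_H = 0.5271 × 768 = 405 kJ.

W_max ≈ 405 kJ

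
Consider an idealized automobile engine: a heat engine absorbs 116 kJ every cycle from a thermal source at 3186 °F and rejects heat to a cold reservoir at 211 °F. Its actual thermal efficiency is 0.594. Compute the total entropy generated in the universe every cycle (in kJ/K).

ΔS_univ ≈ 0.0691 kJ/K

T_H = 3186 °F → (3186 − 32) × 5/9 = 1752.22 °C = 2025.37 K.
T_C = 211 °F → (211 − 32) × 5/9 = 99.44 °C = 372.59 K.
W = η·Q_H = 0.594 × 116 = 68.90 kJ, so Q_C = Q_H − W = 47.10 kJ.
Entropy balance on the reservoirs: −Q_H/T_H = -0.05727 kJ/K, +Q_C/T_C = 0.1264 kJ/K.
ΔS_univ = −Q_H/T_H + Q_C/T_C = 0.0691 kJ/K (> 0, since η = 0.594 < η_Carnot = 0.816).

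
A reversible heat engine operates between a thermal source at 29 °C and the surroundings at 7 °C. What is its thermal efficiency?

η ≈ 0.07281

T_H = 29 °C → 29 + 273.15 = 302.15 K.
T_C = 7 °C → 7 + 273.15 = 280.15 K.
Carnot efficiency: η = 1 − T_C/T_H = 1 − 280.15/302.15 = 0.07281.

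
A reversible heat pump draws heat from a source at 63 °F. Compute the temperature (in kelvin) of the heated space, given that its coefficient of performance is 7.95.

T_H ≈ 332 K

T_C = 63 °F → (63 − 32) × 5/9 = 17.22 °C = 290.37 K.
COP_HP = T_H/(T_H − T_C) ⇒ T_H = T_C·COP_HP/(COP_HP − 1) = 290.37 × 7.95/(7.95 − 1) = 332 K.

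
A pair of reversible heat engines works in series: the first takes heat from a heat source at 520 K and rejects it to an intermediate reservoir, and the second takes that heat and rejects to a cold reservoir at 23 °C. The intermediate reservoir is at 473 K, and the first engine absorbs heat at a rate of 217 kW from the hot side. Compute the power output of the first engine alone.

T_C = 23 °C → 23 + 273.15 = 296.15 K.
First-stage efficiency η₁ = 1 − T_m/T_H = 1 − 473.00/520.00 = 0.0904.
W₁ = η₁·Q_H = 0.0904 × 217 = 19.61 kW.

Ẇ₁ ≈ 19.61 kW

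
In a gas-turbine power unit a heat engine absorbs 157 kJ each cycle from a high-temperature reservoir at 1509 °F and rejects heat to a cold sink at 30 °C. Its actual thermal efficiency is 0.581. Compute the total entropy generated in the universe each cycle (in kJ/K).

ΔS_univ ≈ 0.0734 kJ/K

T_H = 1509 °F → (1509 − 32) × 5/9 = 820.56 °C = 1093.71 K.
T_C = 30 °C → 30 + 273.15 = 303.15 K.
W = η·Q_H = 0.581 × 157 = 91.22 kJ, so Q_C = Q_H − W = 65.78 kJ.
The hot reservoir loses entropy Q_H/T_H = 157/1093.71 = 0.1435 kJ/K; the cold reservoir gains Q_C/T_C = 65.78/303.15 = 0.2170 kJ/K.
ΔS_univ = −Q_H/T_H + Q_C/T_C = 0.0734 kJ/K (> 0, since η = 0.581 < η_Carnot = 0.723).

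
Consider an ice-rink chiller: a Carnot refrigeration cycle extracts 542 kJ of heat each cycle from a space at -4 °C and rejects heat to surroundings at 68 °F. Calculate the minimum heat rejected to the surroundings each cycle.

T_H = 68 °F → (68 − 32) × 5/9 = 20.00 °C = 293.15 K.
T_C = -4 °C → -4 + 273.15 = 269.15 K.
For a reversible cycle Q_H/Q_C = T_H/T_C, so Q_H = Q_C·T_H/T_C = 542 × 293.15/269.15 = 590.3 kJ.

Q_H ≈ 590.3 kJ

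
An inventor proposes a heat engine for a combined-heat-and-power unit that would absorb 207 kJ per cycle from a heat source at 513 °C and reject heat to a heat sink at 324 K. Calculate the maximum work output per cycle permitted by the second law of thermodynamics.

T_H = 513 °C → 513 + 273.15 = 786.15 K.
The second-law ceiling is the Carnot efficiency, η_max = 1 − T_C/T_H = 1 − 324.00/786.15 = 0.5879.
W_max = η_max · Q_H = 0.5879 × 207 = 121.7 kJ.

W_max ≈ 121.7 kJ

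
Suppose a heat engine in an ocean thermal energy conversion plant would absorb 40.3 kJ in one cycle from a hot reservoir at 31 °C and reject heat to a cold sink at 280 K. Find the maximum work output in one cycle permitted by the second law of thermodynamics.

W_max ≈ 3.20 kJ

T_H = 31 °C → 31 + 273.15 = 304.15 K.
The second-law ceiling is the Carnot efficiency, η_max = 1 − T_C/T_H = 1 − 280.00/304.15 = 0.0794.
W_max = η_max · Q_H = 0.0794 × 40.3 = 3.20 kJ.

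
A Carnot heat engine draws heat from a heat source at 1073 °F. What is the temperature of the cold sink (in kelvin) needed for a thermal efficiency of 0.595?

T_C ≈ 344.9 K

T_H = 1073 °F → (1073 − 32) × 5/9 = 578.33 °C = 851.48 K.
From η = 1 − T_C/T_H, T_C = T_H·(1 − η) = 851.48 × (1 − 0.595) = 344.9 K.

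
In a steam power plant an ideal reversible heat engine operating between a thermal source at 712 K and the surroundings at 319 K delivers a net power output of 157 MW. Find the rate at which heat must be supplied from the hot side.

Q̇_H ≈ 284.4 MW

η_rev = 1 − T_C/T_H = 1 − 319.00/712.00 = 0.5520.
Q_H = W/η = 157/0.5520 = 284.4 MW.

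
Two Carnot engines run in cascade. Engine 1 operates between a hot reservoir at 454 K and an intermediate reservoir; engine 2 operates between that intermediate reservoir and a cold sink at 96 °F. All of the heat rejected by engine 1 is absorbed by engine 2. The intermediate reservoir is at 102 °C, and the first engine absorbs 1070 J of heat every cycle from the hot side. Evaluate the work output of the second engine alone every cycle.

W₂ ≈ 157 J

T_C = 96 °F → (96 − 32) × 5/9 = 35.56 °C = 308.71 K.
T_m = 102 °C → 102 + 273.15 = 375.15 K.
Heat entering the second stage: Q_m = Q_H·(T_m/T_H) = 1070 × 375.15/454.00 = 884 J.
Second-stage efficiency η₂ = 1 − T_C/T_m = 1 − 308.71/375.15 = 0.1771, so W₂ = η₂·Q_m = 157 J.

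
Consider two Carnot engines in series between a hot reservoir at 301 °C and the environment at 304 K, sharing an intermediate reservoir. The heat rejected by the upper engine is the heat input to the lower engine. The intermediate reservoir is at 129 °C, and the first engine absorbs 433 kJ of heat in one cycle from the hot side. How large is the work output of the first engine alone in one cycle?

W₁ ≈ 130 kJ

T_H = 301 °C → 301 + 273.15 = 574.15 K.
T_m = 129 °C → 129 + 273.15 = 402.15 K.
First-stage efficiency η₁ = 1 − T_m/T_H = 1 − 402.15/574.15 = 0.2996.
W₁ = η₁·Q_H = 0.2996 × 433 = 130 kJ.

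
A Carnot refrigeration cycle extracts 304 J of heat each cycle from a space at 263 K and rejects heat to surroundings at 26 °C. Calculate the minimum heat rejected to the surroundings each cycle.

Q_H ≈ 345.8 J

T_H = 26 °C → 26 + 273.15 = 299.15 K.
For a reversible cycle Q_H/Q_C = T_H/T_C, so Q_H = Q_C·T_H/T_C = 304 × 299.15/263.00 = 345.8 J.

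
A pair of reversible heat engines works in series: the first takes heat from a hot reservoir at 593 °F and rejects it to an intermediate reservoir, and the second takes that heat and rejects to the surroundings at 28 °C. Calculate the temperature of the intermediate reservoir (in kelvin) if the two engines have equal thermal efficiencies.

T_H = 593 °F → (593 − 32) × 5/9 = 311.67 °C = 584.82 K.
T_C = 28 °C → 28 + 273.15 = 301.15 K.
Equal efficiencies require 1 − T_m/T_H = 1 − T_C/T_m, i.e. T_m/T_H = T_C/T_m, so T_m = √(T_H·T_C) = √(584.82 × 301.15) = 419.7 K.

T_m ≈ 419.7 K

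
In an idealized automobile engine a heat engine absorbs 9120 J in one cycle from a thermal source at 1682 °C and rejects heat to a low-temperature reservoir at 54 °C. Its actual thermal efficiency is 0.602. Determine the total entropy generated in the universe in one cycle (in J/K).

T_H = 1682 °C → 1682 + 273.15 = 1955.15 K.
T_C = 54 °C → 54 + 273.15 = 327.15 K.
W = η·Q_H = 0.602 × 9120 = 5490 J, so Q_C = Q_H − W = 3630 J.
The hot reservoir loses entropy Q_H/T_H = 9120/1955.15 = 4.665 J/K; the cold reservoir gains Q_C/T_C = 3630/327.15 = 11.10 J/K.
ΔS_univ = −Q_H/T_H + Q_C/T_C = 6.43 J/K (> 0, since η = 0.602 < η_Carnot = 0.833).

ΔS_univ ≈ 6.43 J/K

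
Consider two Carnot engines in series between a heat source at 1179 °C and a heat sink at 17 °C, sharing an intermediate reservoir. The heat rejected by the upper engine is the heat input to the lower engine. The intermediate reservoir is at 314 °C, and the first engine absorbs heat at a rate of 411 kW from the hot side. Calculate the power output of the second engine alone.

T_H = 1179 °C → 1179 + 273.15 = 1452.15 K.
T_C = 17 °C → 17 + 273.15 = 290.15 K.
T_m = 314 °C → 314 + 273.15 = 587.15 K.
Heat entering the second stage: Q_m = Q_H·(T_m/T_H) = 411 × 587.15/1452.15 = 166 kW.
Second-stage efficiency η₂ = 1 − T_C/T_m = 1 − 290.15/587.15 = 0.5058, so W₂ = η₂·Q_m = 84.1 kW.

Ẇ₂ ≈ 84.1 kW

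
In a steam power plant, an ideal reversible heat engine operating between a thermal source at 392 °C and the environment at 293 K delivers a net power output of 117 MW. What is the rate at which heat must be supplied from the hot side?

Q̇_H ≈ 209 MW

T_H = 392 °C → 392 + 273.15 = 665.15 K.
The Carnot efficiency is η = 1 − T_C/T_H = 1 − 293.00/665.15 = 0.5595.
Q_H = W/η = 117/0.5595 = 209 MW.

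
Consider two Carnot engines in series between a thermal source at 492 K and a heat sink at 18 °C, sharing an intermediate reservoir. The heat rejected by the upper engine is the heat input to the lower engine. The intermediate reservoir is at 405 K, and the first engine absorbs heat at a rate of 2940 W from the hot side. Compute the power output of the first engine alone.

T_C = 18 °C → 18 + 273.15 = 291.15 K.
First-stage efficiency η₁ = 1 − T_m/T_H = 1 − 405.00/492.00 = 0.1768.
W₁ = η₁·Q_H = 0.1768 × 2940 = 520 W.

Ẇ₁ ≈ 520 W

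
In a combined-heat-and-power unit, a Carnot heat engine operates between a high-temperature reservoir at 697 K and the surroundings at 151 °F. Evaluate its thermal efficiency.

T_C = 151 °F → (151 − 32) × 5/9 = 66.11 °C = 339.26 K.
η_rev = 1 − T_C/T_H = 1 − 339.26/697.00 = 0.513.

η ≈ 0.513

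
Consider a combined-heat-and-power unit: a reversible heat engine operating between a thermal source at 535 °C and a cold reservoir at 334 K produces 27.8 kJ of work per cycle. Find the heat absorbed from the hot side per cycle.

T_H = 535 °C → 535 + 273.15 = 808.15 K.
The Carnot efficiency is η = 1 − T_C/T_H = 1 − 334.00/808.15 = 0.5867.
Q_H = W/η = 27.8/0.5867 = 47.4 kJ.

Q_H ≈ 47.4 kJ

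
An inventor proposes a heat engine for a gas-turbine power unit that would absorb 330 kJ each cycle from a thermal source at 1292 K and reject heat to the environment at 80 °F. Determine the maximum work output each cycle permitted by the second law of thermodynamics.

T_C = 80 °F → (80 − 32) × 5/9 = 26.67 °C = 299.82 K.
The upper bound on efficiency is η_max = 1 − T_C/T_H = 1 − 299.82/1292.00 = 0.7679.
W_max = η_max · Q_H = 0.7679 × 330 = 253.4 kJ.

W_max ≈ 253.4 kJ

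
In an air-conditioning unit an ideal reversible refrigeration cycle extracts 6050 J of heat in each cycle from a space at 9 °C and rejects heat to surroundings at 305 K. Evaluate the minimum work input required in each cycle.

W_in ≈ 490 J

T_C = 9 °C → 9 + 273.15 = 282.15 K.
For a reversible refrigerator, COP_R = T_C/(T_H − T_C) = 282.15/22.85 = 12.3479.
W = Q_C/COP_R = 6050/12.3479 = 490 J.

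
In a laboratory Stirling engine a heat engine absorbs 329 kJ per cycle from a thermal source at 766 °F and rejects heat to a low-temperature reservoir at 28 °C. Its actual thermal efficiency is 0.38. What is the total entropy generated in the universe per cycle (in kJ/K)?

T_H = 766 °F → (766 − 32) × 5/9 = 407.78 °C = 680.93 K.
T_C = 28 °C → 28 + 273.15 = 301.15 K.
W = η·Q_H = 0.38 × 329 = 125.0 kJ, so Q_C = Q_H − W = 204.0 kJ.
Reservoir entropy changes: ΔS_H = −Q_H/T_H = −329/680.93 = -0.4832 kJ/K and ΔS_C = +Q_C/T_C = 204.0/301.15 = 0.6773 kJ/K.
ΔS_univ = −Q_H/T_H + Q_C/T_C = 0.194 kJ/K (> 0, since η = 0.38 < η_Carnot = 0.558).

ΔS_univ ≈ 0.194 kJ/K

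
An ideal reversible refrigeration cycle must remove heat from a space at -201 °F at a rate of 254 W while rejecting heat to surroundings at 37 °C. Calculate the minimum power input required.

Ẇ_in ≈ 294 W

T_H = 37 °C → 37 + 273.15 = 310.15 K.
T_C = -201 °F → (-201 − 32) × 5/9 = -129.44 °C = 143.71 K.
COP_R = T_C/(T_H − T_C) = 143.71/166.44 = 0.8634.
W = Q_C/COP_R = 254/0.8634 = 294 W.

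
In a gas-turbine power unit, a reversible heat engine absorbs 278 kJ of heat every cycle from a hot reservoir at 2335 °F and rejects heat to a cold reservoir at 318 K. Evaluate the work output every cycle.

T_H = 2335 °F → (2335 − 32) × 5/9 = 1279.44 °C = 1552.59 K.
Carnot efficiency: η = 1 − T_C/T_H = 1 − 318.00/1552.59 = 0.7952.
W = η·Q_H = 0.7952 × 278 = 221.1 kJ.

W ≈ 221.1 kJ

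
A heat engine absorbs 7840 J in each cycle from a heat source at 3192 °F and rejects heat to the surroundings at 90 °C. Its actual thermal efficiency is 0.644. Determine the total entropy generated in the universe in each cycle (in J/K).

ΔS_univ ≈ 3.82 J/K

T_H = 3192 °F → (3192 − 32) × 5/9 = 1755.56 °C = 2028.71 K.
T_C = 90 °C → 90 + 273.15 = 363.15 K.
W = η·Q_H = 0.644 × 7840 = 5049 J, so Q_C = Q_H − W = 2791 J.
Entropy balance on the reservoirs: −Q_H/T_H = -3.865 J/K, +Q_C/T_C = 7.686 J/K.
ΔS_univ = −Q_H/T_H + Q_C/T_C = 3.82 J/K (> 0, since η = 0.644 < η_Carnot = 0.821).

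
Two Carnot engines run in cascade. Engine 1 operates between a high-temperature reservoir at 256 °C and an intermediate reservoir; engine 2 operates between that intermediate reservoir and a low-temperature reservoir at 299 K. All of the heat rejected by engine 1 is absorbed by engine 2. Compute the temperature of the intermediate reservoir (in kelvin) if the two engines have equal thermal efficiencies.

T_m ≈ 397.8 K

T_H = 256 °C → 256 + 273.15 = 529.15 K.
Equal efficiencies require 1 − T_m/T_H = 1 − T_C/T_m, i.e. T_m/T_H = T_C/T_m, so T_m = √(T_H·T_C) = √(529.15 × 299.00) = 397.8 K.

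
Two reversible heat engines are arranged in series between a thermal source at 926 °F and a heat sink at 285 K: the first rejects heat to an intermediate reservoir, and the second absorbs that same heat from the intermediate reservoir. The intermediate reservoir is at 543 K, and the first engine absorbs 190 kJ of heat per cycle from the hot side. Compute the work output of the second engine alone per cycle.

T_H = 926 °F → (926 − 32) × 5/9 = 496.67 °C = 769.82 K.
Heat entering the second stage: Q_m = Q_H·(T_m/T_H) = 190 × 543.00/769.82 = 134 kJ.
Second-stage efficiency η₂ = 1 − T_C/T_m = 1 − 285.00/543.00 = 0.4751, so W₂ = η₂·Q_m = 63.7 kJ.

W₂ ≈ 63.7 kJ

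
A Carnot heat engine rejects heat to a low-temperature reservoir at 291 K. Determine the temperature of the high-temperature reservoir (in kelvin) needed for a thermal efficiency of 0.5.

From η = 1 − T_C/T_H, solving for T_H gives T_H = T_C/(1 − η) = 291.00/(1 − 0.5) = 582.0 K.

T_H ≈ 582.0 K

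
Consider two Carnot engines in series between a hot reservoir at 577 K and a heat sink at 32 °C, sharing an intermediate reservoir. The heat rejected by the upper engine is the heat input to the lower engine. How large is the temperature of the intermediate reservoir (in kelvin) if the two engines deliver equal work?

T_m ≈ 441.1 K

T_C = 32 °C → 32 + 273.15 = 305.15 K.
For reversible stages Q_m = Q_H·(T_m/T_H). Setting W₁ = Q_H(1 − T_m/T_H) equal to W₂ = Q_m(1 − T_C/T_m) = Q_H·(T_m − T_C)/T_H gives T_H − T_m = T_m − T_C, so T_m = (T_H + T_C)/2 = (577.00 + 305.15)/2 = 441.1 K.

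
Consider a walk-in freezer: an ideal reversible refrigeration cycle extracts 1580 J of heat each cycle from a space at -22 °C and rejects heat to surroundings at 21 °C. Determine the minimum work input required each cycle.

T_H = 21 °C → 21 + 273.15 = 294.15 K.
T_C = -22 °C → -22 + 273.15 = 251.15 K.
The reversible coefficient of performance is COP_R = T_C/(T_H − T_C) = 251.15/43.00 = 5.8407.
W = Q_C/COP_R = 1580/5.8407 = 271 J.

W_in ≈ 271 J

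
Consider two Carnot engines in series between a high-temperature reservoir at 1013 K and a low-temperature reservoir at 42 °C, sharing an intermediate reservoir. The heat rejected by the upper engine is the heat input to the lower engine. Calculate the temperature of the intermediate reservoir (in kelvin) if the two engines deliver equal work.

T_C = 42 °C → 42 + 273.15 = 315.15 K.
For reversible stages Q_m = Q_H·(T_m/T_H). Setting W₁ = Q_H(1 − T_m/T_H) equal to W₂ = Q_m(1 − T_C/T_m) = Q_H·(T_m − T_C)/T_H gives T_H − T_m = T_m − T_C, so T_m = (T_H + T_C)/2 = (1013.00 + 315.15)/2 = 664 K.

T_m ≈ 664 K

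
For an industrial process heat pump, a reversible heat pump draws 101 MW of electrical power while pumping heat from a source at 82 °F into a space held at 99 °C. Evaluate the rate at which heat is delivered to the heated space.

T_H = 99 °C → 99 + 273.15 = 372.15 K.
T_C = 82 °F → (82 − 32) × 5/9 = 27.78 °C = 300.93 K.
The Carnot heat-pump COP is COP_HP = T_H/(T_H − T_C) = 372.15/71.22 = 5.2252.
Q_H = COP_HP · W = 5.2252 × 101 = 528 MW.

Q̇_H ≈ 528 MW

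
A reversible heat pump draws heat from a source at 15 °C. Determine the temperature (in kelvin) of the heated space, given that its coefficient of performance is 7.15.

T_C = 15 °C → 15 + 273.15 = 288.15 K.
COP_HP = T_H/(T_H − T_C) ⇒ T_H = T_C·COP_HP/(COP_HP − 1) = 288.15 × 7.15/(7.15 − 1) = 335 K.

T_H ≈ 335 K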